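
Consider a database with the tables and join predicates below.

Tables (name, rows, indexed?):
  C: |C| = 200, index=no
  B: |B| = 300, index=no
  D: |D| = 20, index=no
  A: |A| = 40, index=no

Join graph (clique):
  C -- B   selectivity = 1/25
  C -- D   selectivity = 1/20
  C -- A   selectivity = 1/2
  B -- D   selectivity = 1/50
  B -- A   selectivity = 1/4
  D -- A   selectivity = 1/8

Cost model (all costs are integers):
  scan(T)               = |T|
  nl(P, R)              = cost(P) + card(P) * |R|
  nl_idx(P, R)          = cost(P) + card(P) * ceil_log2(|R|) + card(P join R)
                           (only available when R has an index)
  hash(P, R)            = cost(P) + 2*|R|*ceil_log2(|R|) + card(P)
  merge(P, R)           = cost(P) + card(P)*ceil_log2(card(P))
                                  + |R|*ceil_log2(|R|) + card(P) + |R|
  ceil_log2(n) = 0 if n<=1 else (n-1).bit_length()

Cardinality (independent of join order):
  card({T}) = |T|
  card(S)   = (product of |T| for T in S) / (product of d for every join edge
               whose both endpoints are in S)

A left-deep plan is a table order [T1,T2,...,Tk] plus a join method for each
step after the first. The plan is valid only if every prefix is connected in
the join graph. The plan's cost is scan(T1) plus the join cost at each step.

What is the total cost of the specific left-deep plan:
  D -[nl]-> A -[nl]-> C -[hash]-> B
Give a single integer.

step 1: scan D: cost=20, card=20
step 2: join A via nl
    card(P join A) = 20*40/(8) = 100
    cost = 20 + 20*40 = 820
step 3: join C via nl
    card(P join C) = 100*200/(20*2) = 500
    cost = 820 + 100*200 = 20820
step 4: join B via hash
    card(P join B) = 500*300/(25*50*4) = 30
    cost = 20820 + 2*300*9 + 500 = 26720

26720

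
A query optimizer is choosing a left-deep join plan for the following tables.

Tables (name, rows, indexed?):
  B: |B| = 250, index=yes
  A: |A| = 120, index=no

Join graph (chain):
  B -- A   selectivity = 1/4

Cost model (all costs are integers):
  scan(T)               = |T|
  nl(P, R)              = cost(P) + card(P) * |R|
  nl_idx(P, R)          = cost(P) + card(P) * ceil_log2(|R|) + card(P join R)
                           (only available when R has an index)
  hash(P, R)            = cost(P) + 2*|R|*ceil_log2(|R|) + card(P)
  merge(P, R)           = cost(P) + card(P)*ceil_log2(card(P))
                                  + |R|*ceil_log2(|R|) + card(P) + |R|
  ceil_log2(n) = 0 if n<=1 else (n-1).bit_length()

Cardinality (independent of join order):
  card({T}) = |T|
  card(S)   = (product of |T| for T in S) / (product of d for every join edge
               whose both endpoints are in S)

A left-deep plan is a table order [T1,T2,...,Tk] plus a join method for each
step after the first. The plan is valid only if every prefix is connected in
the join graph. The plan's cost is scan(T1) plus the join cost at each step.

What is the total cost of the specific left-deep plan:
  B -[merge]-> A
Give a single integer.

step 1: scan B: cost=250, card=250
step 2: join A via merge
    card(P join A) = 250*120/(4) = 7500
    cost = 250 + 250*8 + 120*7 + 250 + 120 = 3460

3460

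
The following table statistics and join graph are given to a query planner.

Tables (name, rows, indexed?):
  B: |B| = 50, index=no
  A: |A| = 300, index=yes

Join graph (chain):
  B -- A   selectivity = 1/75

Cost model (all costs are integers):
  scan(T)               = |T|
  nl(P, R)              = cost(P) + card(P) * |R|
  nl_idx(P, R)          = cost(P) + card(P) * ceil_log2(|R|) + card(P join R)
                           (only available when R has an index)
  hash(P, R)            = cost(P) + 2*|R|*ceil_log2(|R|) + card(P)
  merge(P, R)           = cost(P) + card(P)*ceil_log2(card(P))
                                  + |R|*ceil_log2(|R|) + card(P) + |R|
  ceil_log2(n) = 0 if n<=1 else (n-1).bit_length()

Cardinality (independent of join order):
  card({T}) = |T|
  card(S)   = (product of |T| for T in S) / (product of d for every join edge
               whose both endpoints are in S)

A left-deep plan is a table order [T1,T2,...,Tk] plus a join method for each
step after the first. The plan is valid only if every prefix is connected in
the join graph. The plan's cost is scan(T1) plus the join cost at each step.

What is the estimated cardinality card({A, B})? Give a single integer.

Tables in S: A(300), B(50)
Edges inside S: B-A(d=75)
numerator = 300 * 50 = 15000
denominator = 75 = 75
card(S) = 15000 / 75 = 200

200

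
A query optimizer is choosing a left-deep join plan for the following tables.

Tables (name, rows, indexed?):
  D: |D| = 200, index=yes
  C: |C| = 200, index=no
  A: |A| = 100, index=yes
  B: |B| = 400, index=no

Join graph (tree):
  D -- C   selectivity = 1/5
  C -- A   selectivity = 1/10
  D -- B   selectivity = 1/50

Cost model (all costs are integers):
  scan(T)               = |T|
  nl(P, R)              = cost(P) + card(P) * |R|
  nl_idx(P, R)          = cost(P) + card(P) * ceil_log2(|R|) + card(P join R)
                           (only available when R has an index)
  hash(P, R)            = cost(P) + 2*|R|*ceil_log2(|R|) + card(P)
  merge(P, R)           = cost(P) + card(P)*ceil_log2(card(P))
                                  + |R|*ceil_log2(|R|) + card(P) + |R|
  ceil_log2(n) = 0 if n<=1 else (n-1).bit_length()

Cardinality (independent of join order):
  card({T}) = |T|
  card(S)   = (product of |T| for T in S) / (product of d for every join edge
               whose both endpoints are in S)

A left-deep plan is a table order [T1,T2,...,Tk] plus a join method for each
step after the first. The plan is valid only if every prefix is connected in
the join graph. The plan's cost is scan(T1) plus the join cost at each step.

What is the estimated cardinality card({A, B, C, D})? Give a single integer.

640000

Tables in S: A(100), B(400), C(200), D(200)
Edges inside S: D-C(d=5), C-A(d=10), D-B(d=50)
numerator = 100 * 400 * 200 * 200 = 1600000000
denominator = 5 * 10 * 50 = 2500
card(S) = 1600000000 / 2500 = 640000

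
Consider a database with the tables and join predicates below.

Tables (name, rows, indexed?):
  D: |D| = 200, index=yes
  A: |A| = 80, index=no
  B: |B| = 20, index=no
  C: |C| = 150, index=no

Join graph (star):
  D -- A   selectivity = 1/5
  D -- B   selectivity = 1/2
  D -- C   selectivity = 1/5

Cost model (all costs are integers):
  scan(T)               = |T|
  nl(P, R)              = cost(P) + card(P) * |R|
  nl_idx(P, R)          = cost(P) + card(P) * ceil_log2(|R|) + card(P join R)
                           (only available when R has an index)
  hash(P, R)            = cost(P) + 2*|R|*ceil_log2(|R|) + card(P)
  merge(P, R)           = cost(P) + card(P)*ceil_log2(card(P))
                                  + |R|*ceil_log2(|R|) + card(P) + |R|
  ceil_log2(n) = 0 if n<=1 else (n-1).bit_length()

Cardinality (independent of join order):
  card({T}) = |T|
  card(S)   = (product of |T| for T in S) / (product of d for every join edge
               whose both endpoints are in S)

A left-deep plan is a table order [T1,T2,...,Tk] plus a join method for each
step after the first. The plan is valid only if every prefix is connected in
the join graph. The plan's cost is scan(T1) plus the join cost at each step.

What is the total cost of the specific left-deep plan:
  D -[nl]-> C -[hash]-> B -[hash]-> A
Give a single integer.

97520

step 1: scan D: cost=200, card=200
step 2: join C via nl
    card(P join C) = 200*150/(5) = 6000
    cost = 200 + 200*150 = 30200
step 3: join B via hash
    card(P join B) = 6000*20/(2) = 60000
    cost = 30200 + 2*20*5 + 6000 = 36400
step 4: join A via hash
    card(P join A) = 60000*80/(5) = 960000
    cost = 36400 + 2*80*7 + 60000 = 97520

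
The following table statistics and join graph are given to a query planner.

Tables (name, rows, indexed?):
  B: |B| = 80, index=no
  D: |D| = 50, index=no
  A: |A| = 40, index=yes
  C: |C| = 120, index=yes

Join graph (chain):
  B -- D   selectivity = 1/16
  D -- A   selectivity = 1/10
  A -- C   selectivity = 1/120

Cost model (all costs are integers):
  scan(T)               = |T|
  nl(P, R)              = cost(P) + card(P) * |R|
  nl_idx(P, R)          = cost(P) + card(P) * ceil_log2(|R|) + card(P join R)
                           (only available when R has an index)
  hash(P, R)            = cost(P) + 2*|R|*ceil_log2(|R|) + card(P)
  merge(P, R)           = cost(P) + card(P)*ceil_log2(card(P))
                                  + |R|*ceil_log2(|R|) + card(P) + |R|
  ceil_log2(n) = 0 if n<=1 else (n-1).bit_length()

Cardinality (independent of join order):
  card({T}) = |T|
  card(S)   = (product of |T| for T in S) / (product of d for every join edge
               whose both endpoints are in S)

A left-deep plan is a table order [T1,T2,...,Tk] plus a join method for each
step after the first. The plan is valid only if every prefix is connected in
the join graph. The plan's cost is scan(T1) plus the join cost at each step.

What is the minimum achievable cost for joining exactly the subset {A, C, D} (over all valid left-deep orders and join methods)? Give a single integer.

990

Selinger DP over subsets of {A,C,D}:
  {D}: scan cost=50, card=50
  {A}: scan cost=40, card=40
  {C}: scan cost=120, card=120
  {AD}: card=200; try (A,nl_idx)→550, (A,hash)→580, (D,merge)→670, (D,hash)→680, (A,merge)→680, (D,nl)→2040 …(+1); best=550 via (A,nl_idx)
  {AC}: card=40; try (C,nl_idx)→360, (A,hash)→720, (A,nl_idx)→880, (C,merge)→1280, (A,merge)→1360, (C,hash)→1760 …(+2); best=360 via (C,nl_idx)
  {ACD}: card=200; try (D,merge)→990, (D,hash)→1000, (C,nl_idx)→2150, (D,nl)→2360, (C,hash)→2430, (C,merge)→3310 …(+1); best=990 via (D,merge)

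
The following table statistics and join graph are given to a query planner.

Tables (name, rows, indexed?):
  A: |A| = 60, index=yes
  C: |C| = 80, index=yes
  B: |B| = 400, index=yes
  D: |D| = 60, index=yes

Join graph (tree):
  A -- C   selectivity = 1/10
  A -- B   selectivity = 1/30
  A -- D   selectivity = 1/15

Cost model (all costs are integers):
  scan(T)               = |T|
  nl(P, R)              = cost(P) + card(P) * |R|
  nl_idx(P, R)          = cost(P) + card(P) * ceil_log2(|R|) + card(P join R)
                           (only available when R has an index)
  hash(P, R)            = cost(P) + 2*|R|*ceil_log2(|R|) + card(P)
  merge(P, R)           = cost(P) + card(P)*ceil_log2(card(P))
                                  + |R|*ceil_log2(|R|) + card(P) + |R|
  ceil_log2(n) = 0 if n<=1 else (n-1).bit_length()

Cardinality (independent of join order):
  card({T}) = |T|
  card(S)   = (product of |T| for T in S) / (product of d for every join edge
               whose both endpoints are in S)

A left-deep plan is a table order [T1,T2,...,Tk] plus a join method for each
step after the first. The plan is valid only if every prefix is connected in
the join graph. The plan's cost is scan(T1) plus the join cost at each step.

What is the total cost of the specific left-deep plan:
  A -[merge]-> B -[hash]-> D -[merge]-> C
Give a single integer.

step 1: scan A: cost=60, card=60
step 2: join B via merge
    card(P join B) = 60*400/(30) = 800
    cost = 60 + 60*6 + 400*9 + 60 + 400 = 4480
step 3: join D via hash
    card(P join D) = 800*60/(15) = 3200
    cost = 4480 + 2*60*6 + 800 = 6000
step 4: join C via merge
    card(P join C) = 3200*80/(10) = 25600
    cost = 6000 + 3200*12 + 80*7 + 3200 + 80 = 48240

48240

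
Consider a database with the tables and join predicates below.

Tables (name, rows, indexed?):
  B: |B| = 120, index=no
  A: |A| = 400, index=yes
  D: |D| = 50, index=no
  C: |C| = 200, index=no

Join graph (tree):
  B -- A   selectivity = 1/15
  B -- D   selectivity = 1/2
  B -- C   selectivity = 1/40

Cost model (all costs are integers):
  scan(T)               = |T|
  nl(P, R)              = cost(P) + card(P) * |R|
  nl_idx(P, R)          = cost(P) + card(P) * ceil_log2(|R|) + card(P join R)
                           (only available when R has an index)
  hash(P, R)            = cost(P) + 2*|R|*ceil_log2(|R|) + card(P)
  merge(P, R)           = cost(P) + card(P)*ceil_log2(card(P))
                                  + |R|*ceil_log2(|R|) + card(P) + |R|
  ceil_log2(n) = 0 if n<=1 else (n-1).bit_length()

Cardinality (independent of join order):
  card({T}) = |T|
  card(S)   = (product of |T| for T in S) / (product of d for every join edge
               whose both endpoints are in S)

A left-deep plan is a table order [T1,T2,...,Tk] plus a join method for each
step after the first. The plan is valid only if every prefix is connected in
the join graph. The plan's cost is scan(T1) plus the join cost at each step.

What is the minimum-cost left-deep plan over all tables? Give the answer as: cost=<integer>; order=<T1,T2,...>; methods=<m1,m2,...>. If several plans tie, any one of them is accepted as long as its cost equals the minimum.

Selinger DP (subsets sized 1..n):
  {B}: scan cost=120, card=120
  {A}: scan cost=400, card=400
  {D}: scan cost=50, card=50
  {C}: scan cost=200, card=200
  {AB}: card=3200; try (B,hash)→2480, (A,nl_idx)→4400, (A,merge)→5080, (B,merge)→5360, (A,hash)→7440, (A,nl)→48120 …(+1); best=2480 via (B,hash)
  {BD}: card=3000; try (D,hash)→840, (B,merge)→1360, (D,merge)→1430, (B,hash)→1780, (B,nl)→6050, (D,nl)→6120; best=840 via (D,hash)
  {BC}: card=600; try (B,hash)→2080, (C,merge)→2880, (B,merge)→2960, (C,hash)→3440, (C,nl)→24120, (B,nl)→24200; best=2080 via (B,hash)
  {ABD}: card=80000; try (D,hash)→6280, (A,hash)→11040, (A,merge)→43840, (D,merge)→44430, (A,nl_idx)→107840, (D,nl)→162480 …(+1); best=6280 via (D,hash)
  {ABC}: card=16000; try (C,hash)→8880, (A,hash)→9880, (A,merge)→12680, (A,nl_idx)→23480, (C,merge)→45880, (A,nl)→242080 …(+1); best=8880 via (C,hash)
  {BCD}: card=15000; try (D,hash)→3280, (C,hash)→7040, (D,merge)→9030, (D,nl)→32080, (C,merge)→41640, (C,nl)→600840; best=3280 via (D,hash)
  {ABCD}: card=400000; try (D,hash)→25480, (A,hash)→25480, (C,hash)→89480, (A,merge)→232280, (D,merge)→249230, (A,nl_idx)→538280 …(+4); best=25480 via (D,hash)

cost=25480; order=A,B,C,D; methods=hash,hash,hash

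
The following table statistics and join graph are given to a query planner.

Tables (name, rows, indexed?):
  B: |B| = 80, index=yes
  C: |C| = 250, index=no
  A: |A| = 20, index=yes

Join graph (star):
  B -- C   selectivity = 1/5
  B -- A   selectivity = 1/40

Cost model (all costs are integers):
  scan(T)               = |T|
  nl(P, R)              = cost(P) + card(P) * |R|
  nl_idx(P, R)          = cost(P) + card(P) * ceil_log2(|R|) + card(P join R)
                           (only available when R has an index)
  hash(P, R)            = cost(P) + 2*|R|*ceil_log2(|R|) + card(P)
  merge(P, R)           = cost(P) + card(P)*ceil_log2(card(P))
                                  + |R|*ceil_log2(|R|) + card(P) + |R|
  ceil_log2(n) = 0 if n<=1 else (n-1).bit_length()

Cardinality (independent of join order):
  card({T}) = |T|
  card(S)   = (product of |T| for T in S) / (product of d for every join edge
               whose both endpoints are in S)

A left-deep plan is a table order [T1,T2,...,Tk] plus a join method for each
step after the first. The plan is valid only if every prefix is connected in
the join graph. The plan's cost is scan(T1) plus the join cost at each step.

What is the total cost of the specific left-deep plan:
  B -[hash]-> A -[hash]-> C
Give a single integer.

step 1: scan B: cost=80, card=80
step 2: join A via hash
    card(P join A) = 80*20/(40) = 40
    cost = 80 + 2*20*5 + 80 = 360
step 3: join C via hash
    card(P join C) = 40*250/(5) = 2000
    cost = 360 + 2*250*8 + 40 = 4400

4400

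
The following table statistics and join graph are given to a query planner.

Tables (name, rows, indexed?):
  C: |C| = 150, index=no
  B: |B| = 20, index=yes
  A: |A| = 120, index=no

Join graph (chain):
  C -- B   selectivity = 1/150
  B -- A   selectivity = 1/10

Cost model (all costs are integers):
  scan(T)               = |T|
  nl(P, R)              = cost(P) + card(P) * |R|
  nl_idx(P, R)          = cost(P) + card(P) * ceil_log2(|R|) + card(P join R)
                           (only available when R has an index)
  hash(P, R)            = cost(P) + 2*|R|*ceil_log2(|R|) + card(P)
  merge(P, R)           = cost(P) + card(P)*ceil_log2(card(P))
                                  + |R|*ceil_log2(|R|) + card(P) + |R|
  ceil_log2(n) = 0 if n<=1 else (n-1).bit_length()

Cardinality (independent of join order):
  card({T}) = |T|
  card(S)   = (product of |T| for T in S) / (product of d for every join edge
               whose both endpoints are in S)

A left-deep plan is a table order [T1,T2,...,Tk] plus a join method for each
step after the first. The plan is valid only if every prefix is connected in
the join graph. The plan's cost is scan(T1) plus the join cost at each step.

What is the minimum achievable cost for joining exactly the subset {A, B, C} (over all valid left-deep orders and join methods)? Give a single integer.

1580

Selinger DP over subsets of {A,B,C}:
  {C}: scan cost=150, card=150
  {B}: scan cost=20, card=20
  {A}: scan cost=120, card=120
  {BC}: card=20; try (B,hash)→500, (B,nl_idx)→920, (C,merge)→1490, (B,merge)→1620, (C,hash)→2440, (C,nl)→3020 …(+1); best=500 via (B,hash)
  {AB}: card=240; try (B,hash)→440, (B,nl_idx)→960, (A,merge)→1100, (B,merge)→1200, (A,hash)→1720, (A,nl)→2420 …(+1); best=440 via (B,hash)
  {ABC}: card=240; try (A,merge)→1580, (A,hash)→2200, (A,nl)→2900, (C,hash)→3080, (C,merge)→3950, (C,nl)→36440; best=1580 via (A,merge)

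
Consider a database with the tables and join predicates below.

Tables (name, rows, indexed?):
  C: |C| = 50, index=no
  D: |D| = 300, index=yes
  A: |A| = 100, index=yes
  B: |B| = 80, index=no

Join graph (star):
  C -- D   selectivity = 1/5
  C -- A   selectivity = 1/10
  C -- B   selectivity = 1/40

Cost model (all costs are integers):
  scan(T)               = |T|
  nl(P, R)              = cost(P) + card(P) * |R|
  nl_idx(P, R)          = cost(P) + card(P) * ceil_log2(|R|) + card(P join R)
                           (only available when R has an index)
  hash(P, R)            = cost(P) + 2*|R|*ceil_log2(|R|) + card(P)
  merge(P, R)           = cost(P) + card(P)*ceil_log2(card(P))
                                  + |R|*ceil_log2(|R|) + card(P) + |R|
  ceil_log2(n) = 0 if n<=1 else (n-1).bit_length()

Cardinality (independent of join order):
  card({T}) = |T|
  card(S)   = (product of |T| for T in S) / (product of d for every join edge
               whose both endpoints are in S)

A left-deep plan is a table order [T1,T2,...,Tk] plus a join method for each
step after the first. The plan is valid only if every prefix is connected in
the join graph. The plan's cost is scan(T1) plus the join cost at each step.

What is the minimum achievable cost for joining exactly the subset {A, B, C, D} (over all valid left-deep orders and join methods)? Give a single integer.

8660

Selinger DP over subsets of {A,B,C,D}:
  {C}: scan cost=50, card=50
  {D}: scan cost=300, card=300
  {A}: scan cost=100, card=100
  {B}: scan cost=80, card=80
  {CD}: card=3000; try (C,hash)→1200, (D,merge)→3400, (D,nl_idx)→3500, (C,merge)→3650, (D,hash)→5500, (D,nl)→15050 …(+1); best=1200 via (C,hash)
  {AC}: card=500; try (C,hash)→800, (A,nl_idx)→900, (A,merge)→1200, (C,merge)→1250, (A,hash)→1500, (A,nl)→5050 …(+1); best=800 via (C,hash)
  {BC}: card=100; try (C,hash)→760, (B,merge)→1040, (C,merge)→1070, (B,hash)→1220, (B,nl)→4050, (C,nl)→4080; best=760 via (C,hash)
  {ACD}: card=30000; try (A,hash)→5600, (D,hash)→6700, (D,merge)→8800, (D,nl_idx)→35300, (A,merge)→41000, (A,nl_idx)→52200 …(+2); best=5600 via (A,hash)
  {BCD}: card=6000; try (D,merge)→4560, (B,hash)→5320, (D,hash)→6260, (D,nl_idx)→7660, (D,nl)→30760, (B,merge)→40840 …(+1); best=4560 via (D,merge)
  {ABC}: card=1000; try (A,hash)→2260, (A,merge)→2360, (B,hash)→2420, (A,nl_idx)→2460, (B,merge)→6440, (A,nl)→10760 …(+1); best=2260 via (A,hash)
  {ABCD}: card=60000; try (D,hash)→8660, (A,hash)→11960, (D,merge)→16260, (B,hash)→36720, (D,nl_idx)→71260, (A,merge)→89360 …(+5); best=8660 via (D,hash)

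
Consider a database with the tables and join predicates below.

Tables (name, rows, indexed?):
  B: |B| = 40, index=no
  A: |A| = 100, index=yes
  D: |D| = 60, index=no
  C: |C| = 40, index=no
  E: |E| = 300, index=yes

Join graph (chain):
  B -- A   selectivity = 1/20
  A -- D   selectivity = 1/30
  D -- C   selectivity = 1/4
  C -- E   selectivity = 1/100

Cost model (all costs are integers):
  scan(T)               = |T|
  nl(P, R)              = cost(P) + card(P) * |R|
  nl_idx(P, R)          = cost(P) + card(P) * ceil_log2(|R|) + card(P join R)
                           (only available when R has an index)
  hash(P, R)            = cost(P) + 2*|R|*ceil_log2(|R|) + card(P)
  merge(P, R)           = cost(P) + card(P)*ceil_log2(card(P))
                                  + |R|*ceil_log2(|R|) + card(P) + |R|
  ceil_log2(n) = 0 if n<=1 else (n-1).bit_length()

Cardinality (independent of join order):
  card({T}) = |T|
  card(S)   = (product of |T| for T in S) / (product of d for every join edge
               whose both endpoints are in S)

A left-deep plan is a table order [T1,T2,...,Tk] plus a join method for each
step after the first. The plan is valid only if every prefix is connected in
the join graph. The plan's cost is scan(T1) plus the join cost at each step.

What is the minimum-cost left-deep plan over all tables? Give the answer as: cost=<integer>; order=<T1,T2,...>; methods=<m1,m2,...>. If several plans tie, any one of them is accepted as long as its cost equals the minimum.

cost=11040; order=C,E,D,A,B; methods=nl_idx,hash,hash,hash

Selinger DP (subsets sized 1..n):
  {B}: scan cost=40, card=40
  {A}: scan cost=100, card=100
  {D}: scan cost=60, card=60
  {C}: scan cost=40, card=40
  {E}: scan cost=300, card=300
  {AB}: card=200; try (A,nl_idx)→520, (B,hash)→680, (A,merge)→1120, (B,merge)→1180, (A,hash)→1480, (A,nl)→4040 …(+1); best=520 via (A,nl_idx)
  {AD}: card=200; try (A,nl_idx)→680, (D,hash)→920, (A,merge)→1280, (D,merge)→1320, (A,hash)→1520, (A,nl)→6060 …(+1); best=680 via (A,nl_idx)
  {CD}: card=600; try (C,hash)→600, (D,merge)→740, (C,merge)→760, (D,hash)→800, (D,nl)→2440, (C,nl)→2460; best=600 via (C,hash)
  {CE}: card=120; try (E,nl_idx)→520, (C,hash)→1080, (E,merge)→3320, (C,merge)→3580, (E,hash)→5480, (E,nl)→12040 …(+1); best=520 via (E,nl_idx)
  {ABD}: card=400; try (B,hash)→1360, (D,hash)→1440, (D,merge)→2740, (B,merge)→2760, (B,nl)→8680, (D,nl)→12520; best=1360 via (B,hash)
  {ACD}: card=2000; try (C,hash)→1360, (A,hash)→2600, (C,merge)→2760, (A,nl_idx)→6800, (A,merge)→8000, (C,nl)→8680 …(+1); best=1360 via (C,hash)
  {CDE}: card=1800; try (D,hash)→1360, (D,merge)→1900, (E,hash)→6600, (D,nl)→7720, (E,nl_idx)→7800, (E,merge)→10200 …(+1); best=1360 via (D,hash)
  {ABCD}: card=4000; try (C,hash)→2240, (B,hash)→3840, (C,merge)→5640, (C,nl)→17360, (B,merge)→25640, (B,nl)→81360; best=2240 via (C,hash)
  {ACDE}: card=6000; try (A,hash)→4560, (E,hash)→8760, (A,nl_idx)→19960, (A,merge)→23760, (E,nl_idx)→25360, (E,merge)→28360 …(+2); best=4560 via (A,hash)
  {ABCDE}: card=12000; try (B,hash)→11040, (E,hash)→11640, (E,nl_idx)→50240, (E,merge)→57240, (B,merge)→88840, (B,nl)→244560 …(+1); best=11040 via (B,hash)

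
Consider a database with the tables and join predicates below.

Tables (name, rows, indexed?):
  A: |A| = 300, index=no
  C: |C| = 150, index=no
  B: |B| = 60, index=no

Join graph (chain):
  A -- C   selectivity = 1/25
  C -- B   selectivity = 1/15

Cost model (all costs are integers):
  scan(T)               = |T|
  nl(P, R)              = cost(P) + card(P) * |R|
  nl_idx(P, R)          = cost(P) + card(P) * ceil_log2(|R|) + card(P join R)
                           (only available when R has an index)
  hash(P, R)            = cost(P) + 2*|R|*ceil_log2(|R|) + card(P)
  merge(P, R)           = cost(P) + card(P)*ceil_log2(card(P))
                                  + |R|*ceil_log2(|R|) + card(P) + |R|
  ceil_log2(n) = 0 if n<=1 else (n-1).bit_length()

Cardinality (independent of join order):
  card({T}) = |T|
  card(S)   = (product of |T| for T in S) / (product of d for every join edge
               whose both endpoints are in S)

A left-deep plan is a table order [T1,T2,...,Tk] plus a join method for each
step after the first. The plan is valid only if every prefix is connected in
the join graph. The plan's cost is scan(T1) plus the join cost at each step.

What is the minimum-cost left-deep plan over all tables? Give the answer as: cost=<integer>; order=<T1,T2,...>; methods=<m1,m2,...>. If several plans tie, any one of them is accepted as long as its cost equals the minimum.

Selinger DP (subsets sized 1..n):
  {A}: scan cost=300, card=300
  {C}: scan cost=150, card=150
  {B}: scan cost=60, card=60
  {AC}: card=1800; try (C,hash)→3000, (A,merge)→4500, (C,merge)→4650, (A,hash)→5700, (A,nl)→45150, (C,nl)→45300; best=3000 via (C,hash)
  {BC}: card=600; try (B,hash)→1020, (C,merge)→1830, (B,merge)→1920, (C,hash)→2520, (C,nl)→9060, (B,nl)→9150; best=1020 via (B,hash)
  {ABC}: card=7200; try (B,hash)→5520, (A,hash)→7020, (A,merge)→10620, (B,merge)→25020, (B,nl)→111000, (A,nl)→181020; best=5520 via (B,hash)

cost=5520; order=A,C,B; methods=hash,hash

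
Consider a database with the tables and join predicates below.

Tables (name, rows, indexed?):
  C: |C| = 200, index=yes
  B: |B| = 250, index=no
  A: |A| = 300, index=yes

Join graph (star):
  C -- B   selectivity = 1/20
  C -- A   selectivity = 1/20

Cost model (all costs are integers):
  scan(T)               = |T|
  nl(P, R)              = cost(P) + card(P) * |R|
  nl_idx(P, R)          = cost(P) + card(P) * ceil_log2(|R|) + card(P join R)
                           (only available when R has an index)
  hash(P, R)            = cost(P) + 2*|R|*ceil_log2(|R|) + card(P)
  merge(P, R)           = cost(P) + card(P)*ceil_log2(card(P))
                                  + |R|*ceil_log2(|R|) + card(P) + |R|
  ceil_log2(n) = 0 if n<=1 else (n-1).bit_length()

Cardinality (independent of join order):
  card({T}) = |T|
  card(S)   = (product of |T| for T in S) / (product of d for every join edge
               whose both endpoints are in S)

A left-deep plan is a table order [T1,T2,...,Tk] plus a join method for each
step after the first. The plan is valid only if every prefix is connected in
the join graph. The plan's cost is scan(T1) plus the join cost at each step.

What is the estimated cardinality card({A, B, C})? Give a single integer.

37500

Tables in S: A(300), B(250), C(200)
Edges inside S: C-B(d=20), C-A(d=20)
numerator = 300 * 250 * 200 = 15000000
denominator = 20 * 20 = 400
card(S) = 15000000 / 400 = 37500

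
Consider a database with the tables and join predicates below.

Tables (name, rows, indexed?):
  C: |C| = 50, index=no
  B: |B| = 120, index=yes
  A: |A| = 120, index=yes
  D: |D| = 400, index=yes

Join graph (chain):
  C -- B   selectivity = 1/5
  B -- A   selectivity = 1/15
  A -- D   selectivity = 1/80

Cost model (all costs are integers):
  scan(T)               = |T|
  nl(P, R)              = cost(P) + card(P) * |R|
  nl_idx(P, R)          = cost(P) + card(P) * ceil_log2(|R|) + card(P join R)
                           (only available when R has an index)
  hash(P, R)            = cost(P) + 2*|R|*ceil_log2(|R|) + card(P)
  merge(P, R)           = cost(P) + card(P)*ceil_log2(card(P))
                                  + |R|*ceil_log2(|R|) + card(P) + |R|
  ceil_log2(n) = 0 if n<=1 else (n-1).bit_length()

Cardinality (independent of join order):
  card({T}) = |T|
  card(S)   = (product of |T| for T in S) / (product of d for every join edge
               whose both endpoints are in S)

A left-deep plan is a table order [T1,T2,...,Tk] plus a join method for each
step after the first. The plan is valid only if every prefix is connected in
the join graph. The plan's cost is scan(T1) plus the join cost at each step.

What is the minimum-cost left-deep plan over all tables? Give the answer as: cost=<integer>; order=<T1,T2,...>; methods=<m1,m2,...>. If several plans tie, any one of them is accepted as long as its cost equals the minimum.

Selinger DP (subsets sized 1..n):
  {C}: scan cost=50, card=50
  {B}: scan cost=120, card=120
  {A}: scan cost=120, card=120
  {D}: scan cost=400, card=400
  {BC}: card=1200; try (C,hash)→840, (B,merge)→1360, (C,merge)→1430, (B,nl_idx)→1600, (B,hash)→1780, (B,nl)→6050 …(+1); best=840 via (C,hash)
  {AB}: card=960; try (B,hash)→1920, (B,nl_idx)→1920, (A,hash)→1920, (A,nl_idx)→1920, (B,merge)→2040, (A,merge)→2040 …(+2); best=1920 via (B,hash)
  {AD}: card=600; try (D,nl_idx)→1800, (A,hash)→2480, (A,nl_idx)→3800, (D,merge)→5080, (A,merge)→5360, (D,hash)→7440 …(+2); best=1800 via (D,nl_idx)
  {ABC}: card=9600; try (C,hash)→3480, (A,hash)→3720, (C,merge)→12830, (A,merge)→16200, (A,nl_idx)→18840, (C,nl)→49920 …(+1); best=3480 via (C,hash)
  {ABD}: card=4800; try (B,hash)→4080, (B,merge)→9360, (D,hash)→10080, (B,nl_idx)→10800, (D,nl_idx)→15360, (D,merge)→16480 …(+2); best=4080 via (B,hash)
  {ABCD}: card=48000; try (C,hash)→9480, (D,hash)→20280, (C,merge)→71630, (D,nl_idx)→137880, (D,merge)→151480, (C,nl)→244080 …(+1); best=9480 via (C,hash)

cost=9480; order=A,D,B,C; methods=nl_idx,hash,hash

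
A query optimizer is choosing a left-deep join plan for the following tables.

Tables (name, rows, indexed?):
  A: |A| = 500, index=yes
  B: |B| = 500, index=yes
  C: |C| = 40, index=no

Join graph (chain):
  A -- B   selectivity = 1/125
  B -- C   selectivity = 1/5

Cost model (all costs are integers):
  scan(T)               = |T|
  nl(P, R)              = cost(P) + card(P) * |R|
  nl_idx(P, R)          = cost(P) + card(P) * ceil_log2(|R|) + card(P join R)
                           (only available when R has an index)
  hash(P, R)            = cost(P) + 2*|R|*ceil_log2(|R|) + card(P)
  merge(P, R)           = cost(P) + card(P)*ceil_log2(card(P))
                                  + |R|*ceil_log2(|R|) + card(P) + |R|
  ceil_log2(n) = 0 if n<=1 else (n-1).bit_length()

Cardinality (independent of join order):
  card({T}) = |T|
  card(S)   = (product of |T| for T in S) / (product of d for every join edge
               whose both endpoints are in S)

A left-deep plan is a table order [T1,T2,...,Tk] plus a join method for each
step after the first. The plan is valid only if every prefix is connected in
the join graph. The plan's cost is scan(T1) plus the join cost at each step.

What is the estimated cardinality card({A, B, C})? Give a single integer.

16000

Tables in S: A(500), B(500), C(40)
Edges inside S: A-B(d=125), B-C(d=5)
numerator = 500 * 500 * 40 = 10000000
denominator = 125 * 5 = 625
card(S) = 10000000 / 625 = 16000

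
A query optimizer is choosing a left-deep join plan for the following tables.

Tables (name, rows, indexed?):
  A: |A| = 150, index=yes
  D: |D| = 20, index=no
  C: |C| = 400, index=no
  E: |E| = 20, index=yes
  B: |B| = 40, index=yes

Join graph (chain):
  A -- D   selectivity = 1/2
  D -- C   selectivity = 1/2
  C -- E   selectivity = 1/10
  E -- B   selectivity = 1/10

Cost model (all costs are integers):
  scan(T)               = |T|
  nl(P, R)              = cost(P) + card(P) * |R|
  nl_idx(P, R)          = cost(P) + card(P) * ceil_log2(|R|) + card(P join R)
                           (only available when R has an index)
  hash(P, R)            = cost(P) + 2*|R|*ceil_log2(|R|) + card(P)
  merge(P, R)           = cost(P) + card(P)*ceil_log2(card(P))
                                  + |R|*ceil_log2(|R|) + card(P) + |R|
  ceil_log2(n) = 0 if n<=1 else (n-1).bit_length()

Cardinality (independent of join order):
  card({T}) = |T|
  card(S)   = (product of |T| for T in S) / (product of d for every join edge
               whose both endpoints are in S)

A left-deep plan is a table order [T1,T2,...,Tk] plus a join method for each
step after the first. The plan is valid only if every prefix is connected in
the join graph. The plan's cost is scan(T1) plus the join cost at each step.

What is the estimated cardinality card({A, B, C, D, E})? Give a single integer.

2400000

Tables in S: A(150), B(40), C(400), D(20), E(20)
Edges inside S: A-D(d=2), D-C(d=2), C-E(d=10), E-B(d=10)
numerator = 150 * 40 * 400 * 20 * 20 = 960000000
denominator = 2 * 2 * 10 * 10 = 400
card(S) = 960000000 / 400 = 2400000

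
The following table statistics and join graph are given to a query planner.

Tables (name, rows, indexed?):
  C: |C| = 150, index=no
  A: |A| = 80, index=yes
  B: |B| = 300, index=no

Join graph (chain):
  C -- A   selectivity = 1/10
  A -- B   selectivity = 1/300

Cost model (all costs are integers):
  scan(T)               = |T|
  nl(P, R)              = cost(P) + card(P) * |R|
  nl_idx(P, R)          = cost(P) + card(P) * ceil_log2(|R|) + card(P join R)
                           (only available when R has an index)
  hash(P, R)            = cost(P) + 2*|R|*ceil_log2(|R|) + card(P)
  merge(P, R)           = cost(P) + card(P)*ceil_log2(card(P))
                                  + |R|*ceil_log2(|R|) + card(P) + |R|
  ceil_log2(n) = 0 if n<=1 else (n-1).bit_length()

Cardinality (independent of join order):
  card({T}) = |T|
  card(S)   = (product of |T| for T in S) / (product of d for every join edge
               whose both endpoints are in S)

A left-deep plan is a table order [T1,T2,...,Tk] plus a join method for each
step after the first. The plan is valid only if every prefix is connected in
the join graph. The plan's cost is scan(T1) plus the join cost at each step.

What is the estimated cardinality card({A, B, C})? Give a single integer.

1200

Tables in S: A(80), B(300), C(150)
Edges inside S: C-A(d=10), A-B(d=300)
numerator = 80 * 300 * 150 = 3600000
denominator = 10 * 300 = 3000
card(S) = 3600000 / 3000 = 1200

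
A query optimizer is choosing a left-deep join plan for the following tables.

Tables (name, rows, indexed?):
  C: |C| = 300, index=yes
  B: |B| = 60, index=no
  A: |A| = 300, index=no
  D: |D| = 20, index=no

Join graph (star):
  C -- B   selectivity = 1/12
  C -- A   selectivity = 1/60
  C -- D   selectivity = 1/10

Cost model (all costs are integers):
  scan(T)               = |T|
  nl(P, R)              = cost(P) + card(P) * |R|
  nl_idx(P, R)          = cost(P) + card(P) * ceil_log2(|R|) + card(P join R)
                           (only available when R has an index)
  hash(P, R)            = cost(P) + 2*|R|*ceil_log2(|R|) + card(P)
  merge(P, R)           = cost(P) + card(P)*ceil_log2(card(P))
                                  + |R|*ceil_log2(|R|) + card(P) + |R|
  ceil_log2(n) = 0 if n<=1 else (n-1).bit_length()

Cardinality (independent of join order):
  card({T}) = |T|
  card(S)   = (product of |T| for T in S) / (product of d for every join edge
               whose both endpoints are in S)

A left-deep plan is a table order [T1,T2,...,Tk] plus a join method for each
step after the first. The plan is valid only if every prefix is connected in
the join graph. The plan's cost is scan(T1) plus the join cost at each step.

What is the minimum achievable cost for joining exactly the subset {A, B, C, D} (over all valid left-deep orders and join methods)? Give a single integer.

9920

Selinger DP over subsets of {A,B,C,D}:
  {C}: scan cost=300, card=300
  {B}: scan cost=60, card=60
  {A}: scan cost=300, card=300
  {D}: scan cost=20, card=20
  {BC}: card=1500; try (B,hash)→1320, (C,nl_idx)→2100, (C,merge)→3480, (B,merge)→3720, (C,hash)→5520, (C,nl)→18060 …(+1); best=1320 via (B,hash)
  {AC}: card=1500; try (C,nl_idx)→4500, (C,hash)→6000, (A,hash)→6000, (C,merge)→6300, (A,merge)→6300, (C,nl)→90300 …(+1); best=4500 via (C,nl_idx)
  {CD}: card=600; try (D,hash)→800, (C,nl_idx)→800, (C,merge)→3140, (D,merge)→3420, (C,hash)→5440, (C,nl)→6020 …(+1); best=800 via (D,hash)
  {ABC}: card=7500; try (B,hash)→6720, (A,hash)→8220, (A,merge)→22320, (B,merge)→22920, (B,nl)→94500, (A,nl)→451320; best=6720 via (B,hash)
  {BCD}: card=3000; try (B,hash)→2120, (D,hash)→3020, (B,merge)→7820, (D,merge)→19440, (D,nl)→31320, (B,nl)→36800; best=2120 via (B,hash)
  {ACD}: card=3000; try (D,hash)→6200, (A,hash)→6800, (A,merge)→10400, (D,merge)→22620, (D,nl)→34500, (A,nl)→180800; best=6200 via (D,hash)
  {ABCD}: card=15000; try (B,hash)→9920, (A,hash)→10520, (D,hash)→14420, (A,merge)→44120, (B,merge)→45620, (D,merge)→111840 …(+3); best=9920 via (B,hash)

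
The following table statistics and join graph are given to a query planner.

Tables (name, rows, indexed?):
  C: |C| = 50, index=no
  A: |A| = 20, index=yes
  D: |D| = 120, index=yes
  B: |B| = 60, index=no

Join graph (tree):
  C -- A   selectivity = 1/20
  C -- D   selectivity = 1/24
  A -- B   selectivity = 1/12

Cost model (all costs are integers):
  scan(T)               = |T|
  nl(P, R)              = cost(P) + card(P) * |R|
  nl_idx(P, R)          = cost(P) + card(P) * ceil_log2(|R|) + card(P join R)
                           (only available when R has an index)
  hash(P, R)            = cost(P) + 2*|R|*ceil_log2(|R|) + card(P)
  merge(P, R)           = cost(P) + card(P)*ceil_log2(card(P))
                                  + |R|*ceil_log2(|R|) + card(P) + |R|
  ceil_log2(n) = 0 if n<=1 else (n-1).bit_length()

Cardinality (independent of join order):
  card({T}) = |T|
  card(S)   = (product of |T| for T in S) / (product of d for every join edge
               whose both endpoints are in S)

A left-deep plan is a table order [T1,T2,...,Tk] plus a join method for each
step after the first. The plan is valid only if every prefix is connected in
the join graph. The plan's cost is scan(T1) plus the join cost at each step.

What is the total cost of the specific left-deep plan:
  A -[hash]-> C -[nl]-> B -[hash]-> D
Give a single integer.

step 1: scan A: cost=20, card=20
step 2: join C via hash
    card(P join C) = 20*50/(20) = 50
    cost = 20 + 2*50*6 + 20 = 640
step 3: join B via nl
    card(P join B) = 50*60/(12) = 250
    cost = 640 + 50*60 = 3640
step 4: join D via hash
    card(P join D) = 250*120/(24) = 1250
    cost = 3640 + 2*120*7 + 250 = 5570

5570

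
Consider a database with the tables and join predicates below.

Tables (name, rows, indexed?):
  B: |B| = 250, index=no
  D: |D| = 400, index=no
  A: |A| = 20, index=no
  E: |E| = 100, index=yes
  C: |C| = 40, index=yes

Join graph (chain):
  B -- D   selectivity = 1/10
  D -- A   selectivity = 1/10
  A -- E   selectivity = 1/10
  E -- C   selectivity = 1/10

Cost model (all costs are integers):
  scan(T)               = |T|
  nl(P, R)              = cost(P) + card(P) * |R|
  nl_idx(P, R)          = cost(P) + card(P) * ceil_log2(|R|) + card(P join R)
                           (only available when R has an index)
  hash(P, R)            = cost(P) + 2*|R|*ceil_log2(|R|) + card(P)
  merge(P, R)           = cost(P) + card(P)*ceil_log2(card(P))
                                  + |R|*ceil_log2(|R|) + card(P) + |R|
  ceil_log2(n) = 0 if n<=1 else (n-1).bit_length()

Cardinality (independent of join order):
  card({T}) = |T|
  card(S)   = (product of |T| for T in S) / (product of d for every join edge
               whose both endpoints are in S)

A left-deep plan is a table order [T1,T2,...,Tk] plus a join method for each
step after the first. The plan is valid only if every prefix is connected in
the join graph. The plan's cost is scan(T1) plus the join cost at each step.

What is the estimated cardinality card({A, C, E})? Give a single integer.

Tables in S: A(20), C(40), E(100)
Edges inside S: A-E(d=10), E-C(d=10)
numerator = 20 * 40 * 100 = 80000
denominator = 10 * 10 = 100
card(S) = 80000 / 100 = 800

800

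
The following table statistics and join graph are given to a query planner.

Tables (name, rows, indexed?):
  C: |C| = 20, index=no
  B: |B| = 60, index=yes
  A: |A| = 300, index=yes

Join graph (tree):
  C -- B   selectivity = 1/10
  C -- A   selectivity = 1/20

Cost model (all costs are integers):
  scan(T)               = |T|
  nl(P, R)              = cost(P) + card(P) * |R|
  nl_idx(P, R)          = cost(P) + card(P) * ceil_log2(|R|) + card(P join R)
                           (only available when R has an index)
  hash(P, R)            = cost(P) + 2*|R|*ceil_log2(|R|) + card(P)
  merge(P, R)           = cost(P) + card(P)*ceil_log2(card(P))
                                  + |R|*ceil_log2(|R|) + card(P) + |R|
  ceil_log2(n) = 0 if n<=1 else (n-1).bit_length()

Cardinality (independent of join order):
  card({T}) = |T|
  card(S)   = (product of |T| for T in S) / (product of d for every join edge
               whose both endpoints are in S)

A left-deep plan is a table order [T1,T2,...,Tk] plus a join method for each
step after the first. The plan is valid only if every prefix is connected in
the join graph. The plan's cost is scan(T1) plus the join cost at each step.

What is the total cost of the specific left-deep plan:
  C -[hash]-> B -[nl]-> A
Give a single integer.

36760

step 1: scan C: cost=20, card=20
step 2: join B via hash
    card(P join B) = 20*60/(10) = 120
    cost = 20 + 2*60*6 + 20 = 760
step 3: join A via nl
    card(P join A) = 120*300/(20) = 1800
    cost = 760 + 120*300 = 36760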